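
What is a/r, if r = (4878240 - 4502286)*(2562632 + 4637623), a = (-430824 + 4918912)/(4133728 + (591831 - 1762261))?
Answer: 1122022/2005385746888788615 ≈ 5.5950e-13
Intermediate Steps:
a = 2244044/1481649 (a = 4488088/(4133728 - 1170430) = 4488088/2963298 = 4488088*(1/2963298) = 2244044/1481649 ≈ 1.5146)
r = 2706964668270 (r = 375954*7200255 = 2706964668270)
a/r = (2244044/1481649)/2706964668270 = (2244044/1481649)*(1/2706964668270) = 1122022/2005385746888788615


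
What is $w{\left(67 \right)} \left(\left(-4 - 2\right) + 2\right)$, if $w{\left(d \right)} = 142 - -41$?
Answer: $-732$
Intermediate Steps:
$w{\left(d \right)} = 183$ ($w{\left(d \right)} = 142 + 41 = 183$)
$w{\left(67 \right)} \left(\left(-4 - 2\right) + 2\right) = 183 \left(\left(-4 - 2\right) + 2\right) = 183 \left(-6 + 2\right) = 183 \left(-4\right) = -732$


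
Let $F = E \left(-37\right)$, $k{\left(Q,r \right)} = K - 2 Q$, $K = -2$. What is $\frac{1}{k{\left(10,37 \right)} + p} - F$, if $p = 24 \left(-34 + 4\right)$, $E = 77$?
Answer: $\frac{2113957}{742} \approx 2849.0$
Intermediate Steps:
$p = -720$ ($p = 24 \left(-30\right) = -720$)
$k{\left(Q,r \right)} = -2 - 2 Q$
$F = -2849$ ($F = 77 \left(-37\right) = -2849$)
$\frac{1}{k{\left(10,37 \right)} + p} - F = \frac{1}{\left(-2 - 20\right) - 720} - -2849 = \frac{1}{\left(-2 - 20\right) - 720} + 2849 = \frac{1}{-22 - 720} + 2849 = \frac{1}{-742} + 2849 = - \frac{1}{742} + 2849 = \frac{2113957}{742}$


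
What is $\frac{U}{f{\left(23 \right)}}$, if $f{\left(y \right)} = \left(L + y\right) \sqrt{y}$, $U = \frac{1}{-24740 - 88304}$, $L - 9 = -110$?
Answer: $\frac{\sqrt{23}}{202800936} \approx 2.3648 \cdot 10^{-8}$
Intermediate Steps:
$L = -101$ ($L = 9 - 110 = -101$)
$U = - \frac{1}{113044}$ ($U = \frac{1}{-113044} = - \frac{1}{113044} \approx -8.8461 \cdot 10^{-6}$)
$f{\left(y \right)} = \sqrt{y} \left(-101 + y\right)$ ($f{\left(y \right)} = \left(-101 + y\right) \sqrt{y} = \sqrt{y} \left(-101 + y\right)$)
$\frac{U}{f{\left(23 \right)}} = - \frac{1}{113044 \sqrt{23} \left(-101 + 23\right)} = - \frac{1}{113044 \sqrt{23} \left(-78\right)} = - \frac{1}{113044 \left(- 78 \sqrt{23}\right)} = - \frac{\left(- \frac{1}{1794}\right) \sqrt{23}}{113044} = \frac{\sqrt{23}}{202800936}$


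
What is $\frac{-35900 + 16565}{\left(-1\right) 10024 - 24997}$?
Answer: $\frac{19335}{35021} \approx 0.5521$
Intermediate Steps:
$\frac{-35900 + 16565}{\left(-1\right) 10024 - 24997} = - \frac{19335}{-10024 - 24997} = - \frac{19335}{-35021} = \left(-19335\right) \left(- \frac{1}{35021}\right) = \frac{19335}{35021}$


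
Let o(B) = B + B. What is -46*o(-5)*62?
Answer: 28520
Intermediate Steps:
o(B) = 2*B
-46*o(-5)*62 = -92*(-5)*62 = -46*(-10)*62 = 460*62 = 28520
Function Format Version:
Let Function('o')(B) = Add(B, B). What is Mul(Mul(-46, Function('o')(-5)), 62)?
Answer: 28520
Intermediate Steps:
Function('o')(B) = Mul(2, B)
Mul(Mul(-46, Function('o')(-5)), 62) = Mul(Mul(-46, Mul(2, -5)), 62) = Mul(Mul(-46, -10), 62) = Mul(460, 62) = 28520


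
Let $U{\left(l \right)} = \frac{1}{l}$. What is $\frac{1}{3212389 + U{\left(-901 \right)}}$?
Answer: $\frac{901}{2894362488} \approx 3.1129 \cdot 10^{-7}$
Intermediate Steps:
$\frac{1}{3212389 + U{\left(-901 \right)}} = \frac{1}{3212389 + \frac{1}{-901}} = \frac{1}{3212389 - \frac{1}{901}} = \frac{1}{\frac{2894362488}{901}} = \frac{901}{2894362488}$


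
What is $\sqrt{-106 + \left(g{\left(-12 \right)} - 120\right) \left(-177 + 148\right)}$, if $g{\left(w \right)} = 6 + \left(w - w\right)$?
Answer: $40 \sqrt{2} \approx 56.569$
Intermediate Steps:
$g{\left(w \right)} = 6$ ($g{\left(w \right)} = 6 + 0 = 6$)
$\sqrt{-106 + \left(g{\left(-12 \right)} - 120\right) \left(-177 + 148\right)} = \sqrt{-106 + \left(6 - 120\right) \left(-177 + 148\right)} = \sqrt{-106 - -3306} = \sqrt{-106 + 3306} = \sqrt{3200} = 40 \sqrt{2}$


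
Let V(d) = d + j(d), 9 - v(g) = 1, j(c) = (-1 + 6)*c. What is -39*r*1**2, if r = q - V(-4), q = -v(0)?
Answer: -624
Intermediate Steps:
j(c) = 5*c
v(g) = 8 (v(g) = 9 - 1*1 = 9 - 1 = 8)
V(d) = 6*d (V(d) = d + 5*d = 6*d)
q = -8 (q = -1*8 = -8)
r = 16 (r = -8 - 6*(-4) = -8 - 1*(-24) = -8 + 24 = 16)
-39*r*1**2 = -39*16*1**2 = -624*1 = -624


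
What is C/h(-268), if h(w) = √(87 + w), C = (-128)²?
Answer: -16384*I*√181/181 ≈ -1217.8*I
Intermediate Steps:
C = 16384
C/h(-268) = 16384/(√(87 - 268)) = 16384/(√(-181)) = 16384/((I*√181)) = 16384*(-I*√181/181) = -16384*I*√181/181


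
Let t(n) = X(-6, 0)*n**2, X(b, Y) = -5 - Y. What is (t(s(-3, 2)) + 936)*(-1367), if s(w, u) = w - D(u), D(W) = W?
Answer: -1108637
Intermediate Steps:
s(w, u) = w - u
t(n) = -5*n**2 (t(n) = (-5 - 1*0)*n**2 = (-5 + 0)*n**2 = -5*n**2)
(t(s(-3, 2)) + 936)*(-1367) = (-5*(-3 - 1*2)**2 + 936)*(-1367) = (-5*(-3 - 2)**2 + 936)*(-1367) = (-5*(-5)**2 + 936)*(-1367) = (-5*25 + 936)*(-1367) = (-125 + 936)*(-1367) = 811*(-1367) = -1108637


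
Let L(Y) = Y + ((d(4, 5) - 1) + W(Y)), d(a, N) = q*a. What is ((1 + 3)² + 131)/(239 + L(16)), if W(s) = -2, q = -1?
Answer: 147/248 ≈ 0.59274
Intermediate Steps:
d(a, N) = -a
L(Y) = -7 + Y (L(Y) = Y + ((-1*4 - 1) - 2) = Y + ((-4 - 1) - 2) = Y + (-5 - 2) = Y - 7 = -7 + Y)
((1 + 3)² + 131)/(239 + L(16)) = ((1 + 3)² + 131)/(239 + (-7 + 16)) = (4² + 131)/(239 + 9) = (16 + 131)/248 = 147*(1/248) = 147/248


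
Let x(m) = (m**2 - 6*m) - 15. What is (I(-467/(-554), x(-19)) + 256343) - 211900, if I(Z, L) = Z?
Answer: 24621889/554 ≈ 44444.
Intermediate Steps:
x(m) = -15 + m**2 - 6*m
(I(-467/(-554), x(-19)) + 256343) - 211900 = (-467/(-554) + 256343) - 211900 = (-467*(-1/554) + 256343) - 211900 = (467/554 + 256343) - 211900 = 142014489/554 - 211900 = 24621889/554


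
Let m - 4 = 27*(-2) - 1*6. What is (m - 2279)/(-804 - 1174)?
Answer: 2335/1978 ≈ 1.1805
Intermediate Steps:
m = -56 (m = 4 + (27*(-2) - 1*6) = 4 + (-54 - 6) = 4 - 60 = -56)
(m - 2279)/(-804 - 1174) = (-56 - 2279)/(-804 - 1174) = -2335/(-1978) = -2335*(-1/1978) = 2335/1978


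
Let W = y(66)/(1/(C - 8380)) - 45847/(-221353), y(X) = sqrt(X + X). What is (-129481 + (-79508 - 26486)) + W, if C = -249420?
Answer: -52123051828/221353 - 515600*sqrt(33) ≈ -3.1974e+6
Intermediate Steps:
y(X) = sqrt(2)*sqrt(X) (y(X) = sqrt(2*X) = sqrt(2)*sqrt(X))
W = 45847/221353 - 515600*sqrt(33) (W = (sqrt(2)*sqrt(66))/(1/(-249420 - 8380)) - 45847/(-221353) = (2*sqrt(33))/(1/(-257800)) - 45847*(-1/221353) = (2*sqrt(33))/(-1/257800) + 45847/221353 = (2*sqrt(33))*(-257800) + 45847/221353 = -515600*sqrt(33) + 45847/221353 = 45847/221353 - 515600*sqrt(33) ≈ -2.9619e+6)
(-129481 + (-79508 - 26486)) + W = (-129481 + (-79508 - 26486)) + (45847/221353 - 515600*sqrt(33)) = (-129481 - 105994) + (45847/221353 - 515600*sqrt(33)) = -235475 + (45847/221353 - 515600*sqrt(33)) = -52123051828/221353 - 515600*sqrt(33)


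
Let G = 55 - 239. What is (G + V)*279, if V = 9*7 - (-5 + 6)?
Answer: -34038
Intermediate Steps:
V = 62 (V = 63 - 1*1 = 63 - 1 = 62)
G = -184
(G + V)*279 = (-184 + 62)*279 = -122*279 = -34038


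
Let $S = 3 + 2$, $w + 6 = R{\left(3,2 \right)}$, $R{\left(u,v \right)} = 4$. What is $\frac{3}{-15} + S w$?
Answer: $- \frac{51}{5} \approx -10.2$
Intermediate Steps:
$w = -2$ ($w = -6 + 4 = -2$)
$S = 5$
$\frac{3}{-15} + S w = \frac{3}{-15} + 5 \left(-2\right) = 3 \left(- \frac{1}{15}\right) - 10 = - \frac{1}{5} - 10 = - \frac{51}{5}$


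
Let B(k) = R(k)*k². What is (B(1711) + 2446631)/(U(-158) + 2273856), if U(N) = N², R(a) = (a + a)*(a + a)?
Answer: 6856303853679/459764 ≈ 1.4913e+7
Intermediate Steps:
R(a) = 4*a² (R(a) = (2*a)*(2*a) = 4*a²)
B(k) = 4*k⁴ (B(k) = (4*k²)*k² = 4*k⁴)
(B(1711) + 2446631)/(U(-158) + 2273856) = (4*1711⁴ + 2446631)/((-158)² + 2273856) = (4*8570379205441 + 2446631)/(24964 + 2273856) = (34281516821764 + 2446631)/2298820 = 34281519268395*(1/2298820) = 6856303853679/459764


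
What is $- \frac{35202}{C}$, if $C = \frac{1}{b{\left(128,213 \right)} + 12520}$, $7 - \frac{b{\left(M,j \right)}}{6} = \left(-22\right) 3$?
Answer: $-456147516$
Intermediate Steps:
$b{\left(M,j \right)} = 438$ ($b{\left(M,j \right)} = 42 - 6 \left(\left(-22\right) 3\right) = 42 - -396 = 42 + 396 = 438$)
$C = \frac{1}{12958}$ ($C = \frac{1}{438 + 12520} = \frac{1}{12958} \approx 7.7172 \cdot 10^{-5}$)
$- \frac{35202}{C} = - 35202 \frac{1}{\frac{1}{12958}} = \left(-35202\right) 12958 = -456147516$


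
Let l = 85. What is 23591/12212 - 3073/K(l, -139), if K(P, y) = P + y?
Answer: 19400695/329724 ≈ 58.839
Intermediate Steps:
23591/12212 - 3073/K(l, -139) = 23591/12212 - 3073/(85 - 139) = 23591*(1/12212) - 3073/(-54) = 23591/12212 - 3073*(-1/54) = 23591/12212 + 3073/54 = 19400695/329724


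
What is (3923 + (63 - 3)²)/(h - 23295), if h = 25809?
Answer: 7523/2514 ≈ 2.9924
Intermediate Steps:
(3923 + (63 - 3)²)/(h - 23295) = (3923 + (63 - 3)²)/(25809 - 23295) = (3923 + 60²)/2514 = (3923 + 3600)*(1/2514) = 7523*(1/2514) = 7523/2514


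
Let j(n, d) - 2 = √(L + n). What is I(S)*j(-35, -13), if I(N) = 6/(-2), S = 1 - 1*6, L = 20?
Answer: -6 - 3*I*√15 ≈ -6.0 - 11.619*I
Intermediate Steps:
j(n, d) = 2 + √(20 + n)
S = -5 (S = 1 - 6 = -5)
I(N) = -3 (I(N) = 6*(-½) = -3)
I(S)*j(-35, -13) = -3*(2 + √(20 - 35)) = -3*(2 + √(-15)) = -3*(2 + I*√15) = -6 - 3*I*√15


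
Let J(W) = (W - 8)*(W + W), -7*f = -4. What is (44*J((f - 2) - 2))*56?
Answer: 1351680/7 ≈ 1.9310e+5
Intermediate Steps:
f = 4/7 (f = -⅐*(-4) = 4/7 ≈ 0.57143)
J(W) = 2*W*(-8 + W) (J(W) = (-8 + W)*(2*W) = 2*W*(-8 + W))
(44*J((f - 2) - 2))*56 = (44*(2*((4/7 - 2) - 2)*(-8 + ((4/7 - 2) - 2))))*56 = (44*(2*(-10/7 - 2)*(-8 + (-10/7 - 2))))*56 = (44*(2*(-24/7)*(-8 - 24/7)))*56 = (44*(2*(-24/7)*(-80/7)))*56 = (44*(3840/49))*56 = (168960/49)*56 = 1351680/7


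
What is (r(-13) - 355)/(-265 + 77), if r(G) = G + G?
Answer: 381/188 ≈ 2.0266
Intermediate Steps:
r(G) = 2*G
(r(-13) - 355)/(-265 + 77) = (2*(-13) - 355)/(-265 + 77) = (-26 - 355)/(-188) = -381*(-1/188) = 381/188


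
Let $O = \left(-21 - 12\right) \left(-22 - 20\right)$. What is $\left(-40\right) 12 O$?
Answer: $-665280$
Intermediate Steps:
$O = 1386$ ($O = \left(-33\right) \left(-42\right) = 1386$)
$\left(-40\right) 12 O = \left(-40\right) 12 \cdot 1386 = \left(-480\right) 1386 = -665280$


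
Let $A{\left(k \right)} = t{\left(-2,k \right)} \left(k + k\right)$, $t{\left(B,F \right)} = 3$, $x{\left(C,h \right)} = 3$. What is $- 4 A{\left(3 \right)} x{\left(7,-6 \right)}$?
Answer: $-216$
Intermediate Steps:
$A{\left(k \right)} = 6 k$ ($A{\left(k \right)} = 3 \left(k + k\right) = 3 \cdot 2 k = 6 k$)
$- 4 A{\left(3 \right)} x{\left(7,-6 \right)} = - 4 \cdot 6 \cdot 3 \cdot 3 = \left(-4\right) 18 \cdot 3 = \left(-72\right) 3 = -216$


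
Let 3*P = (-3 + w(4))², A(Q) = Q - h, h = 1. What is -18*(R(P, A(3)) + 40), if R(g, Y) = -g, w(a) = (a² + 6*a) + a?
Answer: 9366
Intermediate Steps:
w(a) = a² + 7*a
A(Q) = -1 + Q (A(Q) = Q - 1*1 = Q - 1 = -1 + Q)
P = 1681/3 (P = (-3 + 4*(7 + 4))²/3 = (-3 + 4*11)²/3 = (-3 + 44)²/3 = (⅓)*41² = (⅓)*1681 = 1681/3 ≈ 560.33)
-18*(R(P, A(3)) + 40) = -18*(-1*1681/3 + 40) = -18*(-1681/3 + 40) = -18*(-1561/3) = 9366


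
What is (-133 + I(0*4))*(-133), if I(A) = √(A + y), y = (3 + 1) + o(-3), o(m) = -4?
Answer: 17689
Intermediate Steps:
y = 0 (y = (3 + 1) - 4 = 4 - 4 = 0)
I(A) = √A (I(A) = √(A + 0) = √A)
(-133 + I(0*4))*(-133) = (-133 + √(0*4))*(-133) = (-133 + √0)*(-133) = (-133 + 0)*(-133) = -133*(-133) = 17689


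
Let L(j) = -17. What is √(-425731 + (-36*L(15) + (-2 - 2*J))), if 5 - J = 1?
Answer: I*√425129 ≈ 652.02*I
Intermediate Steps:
J = 4 (J = 5 - 1*1 = 5 - 1 = 4)
√(-425731 + (-36*L(15) + (-2 - 2*J))) = √(-425731 + (-36*(-17) + (-2 - 2*4))) = √(-425731 + (612 + (-2 - 8))) = √(-425731 + (612 - 10)) = √(-425731 + 602) = √(-425129) = I*√425129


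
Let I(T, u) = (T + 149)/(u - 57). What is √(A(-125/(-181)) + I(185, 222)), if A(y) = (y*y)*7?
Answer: √4783193085/29865 ≈ 2.3158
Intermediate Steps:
I(T, u) = (149 + T)/(-57 + u)
A(y) = 7*y² (A(y) = y²*7 = 7*y²)
√(A(-125/(-181)) + I(185, 222)) = √(7*(-125/(-181))² + (149 + 185)/(-57 + 222)) = √(7*(-125*(-1/181))² + 334/165) = √(7*(125/181)² + (1/165)*334) = √(7*(15625/32761) + 334/165) = √(109375/32761 + 334/165) = √(28989049/5405565) = √4783193085/29865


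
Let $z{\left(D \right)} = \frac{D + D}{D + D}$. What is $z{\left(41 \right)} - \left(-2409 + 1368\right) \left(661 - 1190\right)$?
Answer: $-550688$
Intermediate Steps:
$z{\left(D \right)} = 1$ ($z{\left(D \right)} = \frac{2 D}{2 D} = 2 D \frac{1}{2 D} = 1$)
$z{\left(41 \right)} - \left(-2409 + 1368\right) \left(661 - 1190\right) = 1 - \left(-2409 + 1368\right) \left(661 - 1190\right) = 1 - \left(-1041\right) \left(-529\right) = 1 - 550689 = -550688$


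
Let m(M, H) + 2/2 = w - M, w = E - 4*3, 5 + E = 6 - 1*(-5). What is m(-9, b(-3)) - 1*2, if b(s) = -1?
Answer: 0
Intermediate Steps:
E = 6 (E = -5 + (6 - 1*(-5)) = -5 + (6 + 5) = -5 + 11 = 6)
w = -6 (w = 6 - 4*3 = 6 - 12 = -6)
m(M, H) = -7 - M (m(M, H) = -1 + (-6 - M) = -7 - M)
m(-9, b(-3)) - 1*2 = (-7 - 1*(-9)) - 1*2 = (-7 + 9) - 2 = 2 - 2 = 0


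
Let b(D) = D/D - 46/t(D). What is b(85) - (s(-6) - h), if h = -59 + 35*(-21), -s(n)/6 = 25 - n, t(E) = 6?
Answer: -1844/3 ≈ -614.67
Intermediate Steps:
s(n) = -150 + 6*n (s(n) = -6*(25 - n) = -150 + 6*n)
b(D) = -20/3 (b(D) = D/D - 46/6 = 1 - 46*⅙ = 1 - 23/3 = -20/3)
h = -794 (h = -59 - 735 = -794)
b(85) - (s(-6) - h) = -20/3 - ((-150 + 6*(-6)) - 1*(-794)) = -20/3 - ((-150 - 36) + 794) = -20/3 - (-186 + 794) = -20/3 - 1*608 = -20/3 - 608 = -1844/3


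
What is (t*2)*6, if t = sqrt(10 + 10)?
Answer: 24*sqrt(5) ≈ 53.666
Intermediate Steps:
t = 2*sqrt(5) (t = sqrt(20) = 2*sqrt(5) ≈ 4.4721)
(t*2)*6 = ((2*sqrt(5))*2)*6 = (4*sqrt(5))*6 = 24*sqrt(5)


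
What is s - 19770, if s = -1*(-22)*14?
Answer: -19462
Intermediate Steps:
s = 308 (s = 22*14 = 308)
s - 19770 = 308 - 19770 = -19462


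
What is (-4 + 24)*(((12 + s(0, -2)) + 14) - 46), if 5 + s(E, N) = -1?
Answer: -520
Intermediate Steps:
s(E, N) = -6 (s(E, N) = -5 - 1 = -6)
(-4 + 24)*(((12 + s(0, -2)) + 14) - 46) = (-4 + 24)*(((12 - 6) + 14) - 46) = 20*((6 + 14) - 46) = 20*(20 - 46) = 20*(-26) = -520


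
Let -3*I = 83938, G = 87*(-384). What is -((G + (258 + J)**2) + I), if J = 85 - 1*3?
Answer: -162638/3 ≈ -54213.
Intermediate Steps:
G = -33408
I = -83938/3 (I = -1/3*83938 = -83938/3 ≈ -27979.)
J = 82 (J = 85 - 3 = 82)
-((G + (258 + J)**2) + I) = -((-33408 + (258 + 82)**2) - 83938/3) = -((-33408 + 340**2) - 83938/3) = -((-33408 + 115600) - 83938/3) = -(82192 - 83938/3) = -1*162638/3 = -162638/3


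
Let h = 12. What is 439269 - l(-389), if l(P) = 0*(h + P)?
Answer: 439269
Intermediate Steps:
l(P) = 0 (l(P) = 0*(12 + P) = 0)
439269 - l(-389) = 439269 - 1*0 = 439269 + 0 = 439269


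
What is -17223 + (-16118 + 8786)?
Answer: -24555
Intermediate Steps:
-17223 + (-16118 + 8786) = -17223 - 7332 = -24555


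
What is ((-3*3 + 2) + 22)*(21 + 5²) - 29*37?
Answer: -383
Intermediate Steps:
((-3*3 + 2) + 22)*(21 + 5²) - 29*37 = ((-9 + 2) + 22)*(21 + 25) - 1073 = (-7 + 22)*46 - 1073 = 15*46 - 1073 = 690 - 1073 = -383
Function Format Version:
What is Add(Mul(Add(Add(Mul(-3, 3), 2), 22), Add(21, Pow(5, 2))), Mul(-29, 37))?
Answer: -383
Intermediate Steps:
Add(Mul(Add(Add(Mul(-3, 3), 2), 22), Add(21, Pow(5, 2))), Mul(-29, 37)) = Add(Mul(Add(Add(-9, 2), 22), Add(21, 25)), -1073) = Add(Mul(Add(-7, 22), 46), -1073) = Add(Mul(15, 46), -1073) = Add(690, -1073) = -383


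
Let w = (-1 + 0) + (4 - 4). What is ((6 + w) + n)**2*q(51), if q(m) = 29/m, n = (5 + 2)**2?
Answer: 28188/17 ≈ 1658.1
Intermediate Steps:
n = 49 (n = 7**2 = 49)
w = -1 (w = -1 + 0 = -1)
((6 + w) + n)**2*q(51) = ((6 - 1) + 49)**2*(29/51) = (5 + 49)**2*(29*(1/51)) = 54**2*(29/51) = 2916*(29/51) = 28188/17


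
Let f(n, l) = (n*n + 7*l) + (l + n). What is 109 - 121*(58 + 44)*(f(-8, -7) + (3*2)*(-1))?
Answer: 74161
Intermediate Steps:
f(n, l) = n + n² + 8*l (f(n, l) = (n² + 7*l) + (l + n) = n + n² + 8*l)
109 - 121*(58 + 44)*(f(-8, -7) + (3*2)*(-1)) = 109 - 121*(58 + 44)*((-8 + (-8)² + 8*(-7)) + (3*2)*(-1)) = 109 - 12342*((-8 + 64 - 56) + 6*(-1)) = 109 - 12342*(0 - 6) = 109 - 12342*(-6) = 109 - 121*(-612) = 109 + 74052 = 74161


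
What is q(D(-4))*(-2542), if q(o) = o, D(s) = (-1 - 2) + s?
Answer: 17794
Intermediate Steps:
D(s) = -3 + s
q(D(-4))*(-2542) = (-3 - 4)*(-2542) = -7*(-2542) = 17794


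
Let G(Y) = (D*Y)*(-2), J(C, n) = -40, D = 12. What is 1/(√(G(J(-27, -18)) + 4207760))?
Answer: √263045/1052180 ≈ 0.00048744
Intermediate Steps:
G(Y) = -24*Y (G(Y) = (12*Y)*(-2) = -24*Y)
1/(√(G(J(-27, -18)) + 4207760)) = 1/(√(-24*(-40) + 4207760)) = 1/(√(960 + 4207760)) = 1/(√4208720) = 1/(4*√263045) = √263045/1052180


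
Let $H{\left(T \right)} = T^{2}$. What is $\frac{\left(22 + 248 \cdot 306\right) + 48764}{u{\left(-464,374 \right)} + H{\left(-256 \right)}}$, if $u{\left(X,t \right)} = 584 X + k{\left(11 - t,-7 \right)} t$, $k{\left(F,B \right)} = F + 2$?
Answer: $- \frac{62337}{170227} \approx -0.3662$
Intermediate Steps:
$k{\left(F,B \right)} = 2 + F$
$u{\left(X,t \right)} = 584 X + t \left(13 - t\right)$ ($u{\left(X,t \right)} = 584 X + \left(2 - \left(-11 + t\right)\right) t = 584 X + \left(13 - t\right) t = 584 X + t \left(13 - t\right)$)
$\frac{\left(22 + 248 \cdot 306\right) + 48764}{u{\left(-464,374 \right)} + H{\left(-256 \right)}} = \frac{\left(22 + 248 \cdot 306\right) + 48764}{\left(584 \left(-464\right) - 374 \left(-13 + 374\right)\right) + \left(-256\right)^{2}} = \frac{\left(22 + 75888\right) + 48764}{\left(-270976 - 374 \cdot 361\right) + 65536} = \frac{75910 + 48764}{\left(-270976 - 135014\right) + 65536} = \frac{124674}{-405990 + 65536} = \frac{124674}{-340454} = 124674 \left(- \frac{1}{340454}\right) = - \frac{62337}{170227}$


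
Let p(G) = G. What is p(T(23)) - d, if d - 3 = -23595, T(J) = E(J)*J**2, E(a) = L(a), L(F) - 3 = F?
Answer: 37346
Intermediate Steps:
L(F) = 3 + F
E(a) = 3 + a
T(J) = J**2*(3 + J) (T(J) = (3 + J)*J**2 = J**2*(3 + J))
d = -23592 (d = 3 - 23595 = -23592)
p(T(23)) - d = 23**2*(3 + 23) - 1*(-23592) = 529*26 + 23592 = 13754 + 23592 = 37346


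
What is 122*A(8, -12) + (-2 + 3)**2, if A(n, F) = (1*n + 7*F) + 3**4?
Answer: 611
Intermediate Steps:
A(n, F) = 81 + n + 7*F (A(n, F) = (n + 7*F) + 81 = 81 + n + 7*F)
122*A(8, -12) + (-2 + 3)**2 = 122*(81 + 8 + 7*(-12)) + (-2 + 3)**2 = 122*(81 + 8 - 84) + 1**2 = 122*5 + 1 = 610 + 1 = 611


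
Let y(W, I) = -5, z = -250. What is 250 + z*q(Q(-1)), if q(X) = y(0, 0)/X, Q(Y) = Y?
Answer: -1000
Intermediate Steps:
q(X) = -5/X
250 + z*q(Q(-1)) = 250 - (-1250)/(-1) = 250 - (-1250)*(-1) = 250 - 250*5 = 250 - 1250 = -1000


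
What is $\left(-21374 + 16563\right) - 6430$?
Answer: $-11241$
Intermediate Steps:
$\left(-21374 + 16563\right) - 6430 = -4811 - 6430 = -11241$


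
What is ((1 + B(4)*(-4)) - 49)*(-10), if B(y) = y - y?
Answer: 480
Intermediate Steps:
B(y) = 0
((1 + B(4)*(-4)) - 49)*(-10) = ((1 + 0*(-4)) - 49)*(-10) = ((1 + 0) - 49)*(-10) = (1 - 49)*(-10) = -48*(-10) = 480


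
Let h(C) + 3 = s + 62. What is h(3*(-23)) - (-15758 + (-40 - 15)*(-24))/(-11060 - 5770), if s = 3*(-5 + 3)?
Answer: 438776/8415 ≈ 52.142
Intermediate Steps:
s = -6 (s = 3*(-2) = -6)
h(C) = 53 (h(C) = -3 + (-6 + 62) = -3 + 56 = 53)
h(3*(-23)) - (-15758 + (-40 - 15)*(-24))/(-11060 - 5770) = 53 - (-15758 + (-40 - 15)*(-24))/(-11060 - 5770) = 53 - (-15758 - 55*(-24))/(-16830) = 53 - (-15758 + 1320)*(-1)/16830 = 53 - (-14438)*(-1)/16830 = 53 - 1*7219/8415 = 53 - 7219/8415 = 438776/8415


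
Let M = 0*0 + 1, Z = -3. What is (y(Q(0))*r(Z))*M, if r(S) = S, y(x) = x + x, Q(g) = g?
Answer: 0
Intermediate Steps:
y(x) = 2*x
M = 1 (M = 0 + 1 = 1)
(y(Q(0))*r(Z))*M = ((2*0)*(-3))*1 = (0*(-3))*1 = 0*1 = 0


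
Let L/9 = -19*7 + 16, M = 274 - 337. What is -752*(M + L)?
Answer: 839232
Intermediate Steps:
M = -63
L = -1053 (L = 9*(-19*7 + 16) = 9*(-133 + 16) = 9*(-117) = -1053)
-752*(M + L) = -752*(-63 - 1053) = -752*(-1116) = 839232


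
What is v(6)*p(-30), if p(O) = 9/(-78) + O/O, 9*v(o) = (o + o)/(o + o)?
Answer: 23/234 ≈ 0.098291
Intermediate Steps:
v(o) = ⅑ (v(o) = ((o + o)/(o + o))/9 = ((2*o)/((2*o)))/9 = ((2*o)*(1/(2*o)))/9 = (⅑)*1 = ⅑)
p(O) = 23/26 (p(O) = 9*(-1/78) + 1 = -3/26 + 1 = 23/26)
v(6)*p(-30) = (⅑)*(23/26) = 23/234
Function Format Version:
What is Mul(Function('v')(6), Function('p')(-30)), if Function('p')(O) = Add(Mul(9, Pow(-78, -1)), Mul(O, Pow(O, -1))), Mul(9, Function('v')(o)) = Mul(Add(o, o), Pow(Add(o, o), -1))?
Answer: Rational(23, 234) ≈ 0.098291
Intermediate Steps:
Function('v')(o) = Rational(1, 9) (Function('v')(o) = Mul(Rational(1, 9), Mul(Add(o, o), Pow(Add(o, o), -1))) = Mul(Rational(1, 9), Mul(Mul(2, o), Pow(Mul(2, o), -1))) = Mul(Rational(1, 9), Mul(Mul(2, o), Mul(Rational(1, 2), Pow(o, -1)))) = Mul(Rational(1, 9), 1) = Rational(1, 9))
Function('p')(O) = Rational(23, 26) (Function('p')(O) = Add(Mul(9, Rational(-1, 78)), 1) = Add(Rational(-3, 26), 1) = Rational(23, 26))
Mul(Function('v')(6), Function('p')(-30)) = Mul(Rational(1, 9), Rational(23, 26)) = Rational(23, 234)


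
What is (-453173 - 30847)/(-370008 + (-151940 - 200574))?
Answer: 242010/361261 ≈ 0.66990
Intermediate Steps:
(-453173 - 30847)/(-370008 + (-151940 - 200574)) = -484020/(-370008 - 352514) = -484020/(-722522) = -484020*(-1/722522) = 242010/361261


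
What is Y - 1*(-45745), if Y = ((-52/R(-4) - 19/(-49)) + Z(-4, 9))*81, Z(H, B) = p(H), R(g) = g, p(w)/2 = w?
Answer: 2262889/49 ≈ 46181.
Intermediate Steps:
p(w) = 2*w
Z(H, B) = 2*H
Y = 21384/49 (Y = ((-52/(-4) - 19/(-49)) + 2*(-4))*81 = ((-52*(-¼) - 19*(-1/49)) - 8)*81 = ((13 + 19/49) - 8)*81 = (656/49 - 8)*81 = (264/49)*81 = 21384/49 ≈ 436.41)
Y - 1*(-45745) = 21384/49 - 1*(-45745) = 21384/49 + 45745 = 2262889/49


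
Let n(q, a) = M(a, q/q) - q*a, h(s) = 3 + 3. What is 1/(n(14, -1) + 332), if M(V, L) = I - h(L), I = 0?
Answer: 1/340 ≈ 0.0029412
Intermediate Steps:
h(s) = 6
M(V, L) = -6 (M(V, L) = 0 - 1*6 = 0 - 6 = -6)
n(q, a) = -6 - a*q (n(q, a) = -6 - q*a = -6 - a*q)
1/(n(14, -1) + 332) = 1/((-6 - 1*(-1)*14) + 332) = 1/((-6 + 14) + 332) = 1/(8 + 332) = 1/340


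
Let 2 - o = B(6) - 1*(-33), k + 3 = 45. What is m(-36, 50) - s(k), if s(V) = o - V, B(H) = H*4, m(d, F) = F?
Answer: 147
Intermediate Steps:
k = 42 (k = -3 + 45 = 42)
B(H) = 4*H
o = -55 (o = 2 - (4*6 - 1*(-33)) = 2 - (24 + 33) = 2 - 1*57 = 2 - 57 = -55)
s(V) = -55 - V
m(-36, 50) - s(k) = 50 - (-55 - 1*42) = 50 - (-55 - 42) = 50 - 1*(-97) = 50 + 97 = 147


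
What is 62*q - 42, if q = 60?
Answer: 3678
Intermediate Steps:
62*q - 42 = 62*60 - 42 = 3720 - 42 = 3678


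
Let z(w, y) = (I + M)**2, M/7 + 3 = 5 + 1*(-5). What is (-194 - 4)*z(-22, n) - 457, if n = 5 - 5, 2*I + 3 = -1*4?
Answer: -238613/2 ≈ -1.1931e+5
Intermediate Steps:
I = -7/2 (I = -3/2 + (-1*4)/2 = -3/2 + (1/2)*(-4) = -3/2 - 2 = -7/2 ≈ -3.5000)
M = -21 (M = -21 + 7*(5 + 1*(-5)) = -21 + 7*(5 - 5) = -21 + 7*0 = -21 + 0 = -21)
n = 0
z(w, y) = 2401/4 (z(w, y) = (-7/2 - 21)**2 = (-49/2)**2 = 2401/4)
(-194 - 4)*z(-22, n) - 457 = (-194 - 4)*(2401/4) - 457 = -198*2401/4 - 457 = -237699/2 - 457 = -238613/2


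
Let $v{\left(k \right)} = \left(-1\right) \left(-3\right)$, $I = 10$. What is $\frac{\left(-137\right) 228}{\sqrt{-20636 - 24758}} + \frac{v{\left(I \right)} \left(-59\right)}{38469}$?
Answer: $- \frac{59}{12823} + \frac{15618 i \sqrt{45394}}{22697} \approx -0.0046011 + 146.61 i$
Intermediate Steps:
$v{\left(k \right)} = 3$
$\frac{\left(-137\right) 228}{\sqrt{-20636 - 24758}} + \frac{v{\left(I \right)} \left(-59\right)}{38469} = \frac{\left(-137\right) 228}{\sqrt{-20636 - 24758}} + \frac{3 \left(-59\right)}{38469} = - \frac{31236}{\sqrt{-45394}} - \frac{59}{12823} = - \frac{31236}{i \sqrt{45394}} - \frac{59}{12823} = - 31236 \left(- \frac{i \sqrt{45394}}{45394}\right) - \frac{59}{12823} = \frac{15618 i \sqrt{45394}}{22697} - \frac{59}{12823} = - \frac{59}{12823} + \frac{15618 i \sqrt{45394}}{22697}$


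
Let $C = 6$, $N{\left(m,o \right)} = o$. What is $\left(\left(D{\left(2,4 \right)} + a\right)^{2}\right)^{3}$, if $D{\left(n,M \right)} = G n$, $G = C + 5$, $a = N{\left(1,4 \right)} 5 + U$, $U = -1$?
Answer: $4750104241$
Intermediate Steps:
$a = 19$ ($a = 4 \cdot 5 - 1 = 20 - 1 = 19$)
$G = 11$ ($G = 6 + 5 = 11$)
$D{\left(n,M \right)} = 11 n$
$\left(\left(D{\left(2,4 \right)} + a\right)^{2}\right)^{3} = \left(\left(11 \cdot 2 + 19\right)^{2}\right)^{3} = \left(\left(22 + 19\right)^{2}\right)^{3} = \left(41^{2}\right)^{3} = 1681^{3} = 4750104241$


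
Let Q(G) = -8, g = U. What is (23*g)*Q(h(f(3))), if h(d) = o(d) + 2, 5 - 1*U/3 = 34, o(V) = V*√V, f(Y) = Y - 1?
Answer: 16008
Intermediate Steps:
f(Y) = -1 + Y
o(V) = V^(3/2)
U = -87 (U = 15 - 3*34 = 15 - 102 = -87)
h(d) = 2 + d^(3/2) (h(d) = d^(3/2) + 2 = 2 + d^(3/2))
g = -87
(23*g)*Q(h(f(3))) = (23*(-87))*(-8) = -2001*(-8) = 16008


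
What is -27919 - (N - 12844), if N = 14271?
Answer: -29346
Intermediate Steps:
-27919 - (N - 12844) = -27919 - (14271 - 12844) = -27919 - 1*1427 = -27919 - 1427 = -29346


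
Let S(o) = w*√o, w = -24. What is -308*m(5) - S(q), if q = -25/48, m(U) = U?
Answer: -1540 + 10*I*√3 ≈ -1540.0 + 17.32*I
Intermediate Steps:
q = -25/48 (q = -25*1/48 = -25/48 ≈ -0.52083)
S(o) = -24*√o
-308*m(5) - S(q) = -308*5 - (-24)*√(-25/48) = -1540 - (-24)*5*I*√3/12 = -1540 - (-10)*I*√3 = -1540 + 10*I*√3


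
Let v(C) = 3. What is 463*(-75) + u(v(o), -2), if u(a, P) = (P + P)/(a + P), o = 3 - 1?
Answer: -34729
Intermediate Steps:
o = 2
u(a, P) = 2*P/(P + a) (u(a, P) = (2*P)/(P + a) = 2*P/(P + a))
463*(-75) + u(v(o), -2) = 463*(-75) + 2*(-2)/(-2 + 3) = -34725 + 2*(-2)/1 = -34725 + 2*(-2)*1 = -34725 - 4 = -34729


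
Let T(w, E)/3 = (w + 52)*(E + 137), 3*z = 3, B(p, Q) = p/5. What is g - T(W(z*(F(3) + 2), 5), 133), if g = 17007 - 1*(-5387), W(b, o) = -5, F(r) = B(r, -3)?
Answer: -15676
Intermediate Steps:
B(p, Q) = p/5 (B(p, Q) = p*(1/5) = p/5)
F(r) = r/5
z = 1 (z = (1/3)*3 = 1)
T(w, E) = 3*(52 + w)*(137 + E) (T(w, E) = 3*((w + 52)*(E + 137)) = 3*((52 + w)*(137 + E)) = 3*(52 + w)*(137 + E))
g = 22394 (g = 17007 + 5387 = 22394)
g - T(W(z*(F(3) + 2), 5), 133) = 22394 - (21372 + 156*133 + 411*(-5) + 3*133*(-5)) = 22394 - (21372 + 20748 - 2055 - 1995) = 22394 - 1*38070 = 22394 - 38070 = -15676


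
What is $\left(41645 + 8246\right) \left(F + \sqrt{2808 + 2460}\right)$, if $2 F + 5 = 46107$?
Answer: $1150037441 + 99782 \sqrt{1317} \approx 1.1537 \cdot 10^{9}$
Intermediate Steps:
$F = 23051$ ($F = - \frac{5}{2} + \frac{1}{2} \cdot 46107 = - \frac{5}{2} + \frac{46107}{2} = 23051$)
$\left(41645 + 8246\right) \left(F + \sqrt{2808 + 2460}\right) = \left(41645 + 8246\right) \left(23051 + \sqrt{2808 + 2460}\right) = 49891 \left(23051 + \sqrt{5268}\right) = 49891 \left(23051 + 2 \sqrt{1317}\right) = 1150037441 + 99782 \sqrt{1317}$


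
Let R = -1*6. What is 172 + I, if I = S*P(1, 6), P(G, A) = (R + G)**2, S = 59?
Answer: 1647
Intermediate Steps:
R = -6
P(G, A) = (-6 + G)**2
I = 1475 (I = 59*(-6 + 1)**2 = 59*(-5)**2 = 59*25 = 1475)
172 + I = 172 + 1475 = 1647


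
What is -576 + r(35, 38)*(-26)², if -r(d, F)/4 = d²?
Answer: -3312976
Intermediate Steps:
r(d, F) = -4*d²
-576 + r(35, 38)*(-26)² = -576 - 4*35²*(-26)² = -576 - 4*1225*676 = -576 - 4900*676 = -576 - 3312400 = -3312976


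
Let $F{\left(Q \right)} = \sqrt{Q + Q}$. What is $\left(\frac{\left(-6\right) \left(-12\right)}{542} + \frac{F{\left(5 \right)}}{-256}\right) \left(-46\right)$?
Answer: $- \frac{1656}{271} + \frac{23 \sqrt{10}}{128} \approx -5.5425$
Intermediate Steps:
$F{\left(Q \right)} = \sqrt{2} \sqrt{Q}$ ($F{\left(Q \right)} = \sqrt{2 Q} = \sqrt{2} \sqrt{Q}$)
$\left(\frac{\left(-6\right) \left(-12\right)}{542} + \frac{F{\left(5 \right)}}{-256}\right) \left(-46\right) = \left(\frac{\left(-6\right) \left(-12\right)}{542} + \frac{\sqrt{2} \sqrt{5}}{-256}\right) \left(-46\right) = \left(72 \cdot \frac{1}{542} + \sqrt{10} \left(- \frac{1}{256}\right)\right) \left(-46\right) = \left(\frac{36}{271} - \frac{\sqrt{10}}{256}\right) \left(-46\right) = - \frac{1656}{271} + \frac{23 \sqrt{10}}{128}$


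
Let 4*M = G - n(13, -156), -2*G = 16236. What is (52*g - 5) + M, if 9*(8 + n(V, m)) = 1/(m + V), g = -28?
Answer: -17958797/5148 ≈ -3488.5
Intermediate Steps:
n(V, m) = -8 + 1/(9*(V + m)) (n(V, m) = -8 + 1/(9*(m + V)) = -8 + 1/(9*(V + m)))
G = -8118 (G = -½*16236 = -8118)
M = -10437569/5148 (M = (-8118 - (⅑ - 8*13 - 8*(-156))/(13 - 156))/4 = (-8118 - (⅑ - 104 + 1248)/(-143))/4 = (-8118 - (-1)*10297/(143*9))/4 = (-8118 - 1*(-10297/1287))/4 = (-8118 + 10297/1287)/4 = (¼)*(-10437569/1287) = -10437569/5148 ≈ -2027.5)
(52*g - 5) + M = (52*(-28) - 5) - 10437569/5148 = (-1456 - 5) - 10437569/5148 = -1461 - 10437569/5148 = -17958797/5148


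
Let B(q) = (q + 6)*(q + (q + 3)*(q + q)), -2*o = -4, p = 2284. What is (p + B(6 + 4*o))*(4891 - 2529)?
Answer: 28542408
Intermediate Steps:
o = 2 (o = -½*(-4) = 2)
B(q) = (6 + q)*(q + 2*q*(3 + q)) (B(q) = (6 + q)*(q + (3 + q)*(2*q)) = (6 + q)*(q + 2*q*(3 + q)))
(p + B(6 + 4*o))*(4891 - 2529) = (2284 + (6 + 4*2)*(42 + 2*(6 + 4*2)² + 19*(6 + 4*2)))*(4891 - 2529) = (2284 + (6 + 8)*(42 + 2*(6 + 8)² + 19*(6 + 8)))*2362 = (2284 + 14*(42 + 2*14² + 19*14))*2362 = (2284 + 14*(42 + 2*196 + 266))*2362 = (2284 + 14*(42 + 392 + 266))*2362 = (2284 + 14*700)*2362 = (2284 + 9800)*2362 = 12084*2362 = 28542408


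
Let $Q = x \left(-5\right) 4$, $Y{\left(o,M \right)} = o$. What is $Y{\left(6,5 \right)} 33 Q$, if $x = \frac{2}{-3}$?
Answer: $2640$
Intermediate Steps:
$x = - \frac{2}{3}$ ($x = 2 \left(- \frac{1}{3}\right) = - \frac{2}{3} \approx -0.66667$)
$Q = \frac{40}{3}$ ($Q = \left(- \frac{2}{3}\right) \left(-5\right) 4 = \frac{10}{3} \cdot 4 = \frac{40}{3} \approx 13.333$)
$Y{\left(6,5 \right)} 33 Q = 6 \cdot 33 \cdot \frac{40}{3} = 198 \cdot \frac{40}{3} = 2640$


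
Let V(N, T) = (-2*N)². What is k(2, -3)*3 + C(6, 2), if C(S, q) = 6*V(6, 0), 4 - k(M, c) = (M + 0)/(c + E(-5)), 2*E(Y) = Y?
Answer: 9648/11 ≈ 877.09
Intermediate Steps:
E(Y) = Y/2
V(N, T) = 4*N²
k(M, c) = 4 - M/(-5/2 + c) (k(M, c) = 4 - (M + 0)/(c + (½)*(-5)) = 4 - M/(c - 5/2) = 4 - M/(-5/2 + c))
C(S, q) = 864 (C(S, q) = 6*(4*6²) = 6*(4*36) = 6*144 = 864)
k(2, -3)*3 + C(6, 2) = (2*(-10 - 1*2 + 4*(-3))/(-5 + 2*(-3)))*3 + 864 = (2*(-10 - 2 - 12)/(-5 - 6))*3 + 864 = (2*(-24)/(-11))*3 + 864 = (2*(-1/11)*(-24))*3 + 864 = (48/11)*3 + 864 = 144/11 + 864 = 9648/11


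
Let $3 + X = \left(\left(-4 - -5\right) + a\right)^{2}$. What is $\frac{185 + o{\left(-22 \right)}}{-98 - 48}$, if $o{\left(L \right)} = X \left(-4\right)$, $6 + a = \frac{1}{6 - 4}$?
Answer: $- \frac{58}{73} \approx -0.79452$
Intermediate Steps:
$a = - \frac{11}{2}$ ($a = -6 + \frac{1}{6 - 4} = -6 + \frac{1}{2} = - \frac{11}{2} \approx -5.5$)
$X = \frac{69}{4}$ ($X = -3 + \left(\left(-4 - -5\right) - \frac{11}{2}\right)^{2} = -3 + \left(\left(-4 + 5\right) - \frac{11}{2}\right)^{2} = -3 + \left(1 - \frac{11}{2}\right)^{2} = -3 + \left(- \frac{9}{2}\right)^{2} = -3 + \frac{81}{4} = \frac{69}{4} \approx 17.25$)
$o{\left(L \right)} = -69$ ($o{\left(L \right)} = \frac{69}{4} \left(-4\right) = -69$)
$\frac{185 + o{\left(-22 \right)}}{-98 - 48} = \frac{185 - 69}{-98 - 48} = \frac{116}{-146} = 116 \left(- \frac{1}{146}\right) = - \frac{58}{73}$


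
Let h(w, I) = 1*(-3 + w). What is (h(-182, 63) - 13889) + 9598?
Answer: -4476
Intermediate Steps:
h(w, I) = -3 + w
(h(-182, 63) - 13889) + 9598 = ((-3 - 182) - 13889) + 9598 = (-185 - 13889) + 9598 = -14074 + 9598 = -4476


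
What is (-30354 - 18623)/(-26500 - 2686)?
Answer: 48977/29186 ≈ 1.6781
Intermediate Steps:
(-30354 - 18623)/(-26500 - 2686) = -48977/(-29186) = -48977*(-1/29186) = 48977/29186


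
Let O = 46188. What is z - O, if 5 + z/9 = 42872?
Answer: 339615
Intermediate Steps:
z = 385803 (z = -45 + 9*42872 = -45 + 385848 = 385803)
z - O = 385803 - 1*46188 = 385803 - 46188 = 339615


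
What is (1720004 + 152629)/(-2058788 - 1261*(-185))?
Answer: -624211/608501 ≈ -1.0258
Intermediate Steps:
(1720004 + 152629)/(-2058788 - 1261*(-185)) = 1872633/(-2058788 + 233285) = 1872633/(-1825503) = 1872633*(-1/1825503) = -624211/608501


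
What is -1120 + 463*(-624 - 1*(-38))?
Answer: -272438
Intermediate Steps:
-1120 + 463*(-624 - 1*(-38)) = -1120 + 463*(-624 + 38) = -1120 + 463*(-586) = -1120 - 271318 = -272438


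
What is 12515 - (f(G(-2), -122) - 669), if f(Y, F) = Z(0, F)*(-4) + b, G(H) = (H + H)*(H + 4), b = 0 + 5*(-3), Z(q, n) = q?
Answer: 13199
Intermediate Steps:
b = -15 (b = 0 - 15 = -15)
G(H) = 2*H*(4 + H) (G(H) = (2*H)*(4 + H) = 2*H*(4 + H))
f(Y, F) = -15 (f(Y, F) = 0*(-4) - 15 = 0 - 15 = -15)
12515 - (f(G(-2), -122) - 669) = 12515 - (-15 - 669) = 12515 - 1*(-684) = 12515 + 684 = 13199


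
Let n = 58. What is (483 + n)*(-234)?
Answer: -126594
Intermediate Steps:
(483 + n)*(-234) = (483 + 58)*(-234) = 541*(-234) = -126594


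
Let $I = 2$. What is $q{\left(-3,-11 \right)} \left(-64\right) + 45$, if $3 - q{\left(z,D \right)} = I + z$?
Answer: $-211$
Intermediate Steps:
$q{\left(z,D \right)} = 1 - z$ ($q{\left(z,D \right)} = 3 - \left(2 + z\right) = 1 - z$)
$q{\left(-3,-11 \right)} \left(-64\right) + 45 = \left(1 - -3\right) \left(-64\right) + 45 = \left(1 + 3\right) \left(-64\right) + 45 = 4 \left(-64\right) + 45 = -256 + 45 = -211$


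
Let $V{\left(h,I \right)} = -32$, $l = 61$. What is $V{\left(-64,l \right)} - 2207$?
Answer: $-2239$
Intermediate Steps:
$V{\left(-64,l \right)} - 2207 = -32 - 2207 = -2239$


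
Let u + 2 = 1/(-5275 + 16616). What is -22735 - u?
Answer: -257814954/11341 ≈ -22733.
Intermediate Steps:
u = -22681/11341 (u = -2 + 1/(-5275 + 16616) = -2 + 1/11341 = -22681/11341 ≈ -1.9999)
-22735 - u = -22735 - 1*(-22681/11341) = -22735 + 22681/11341 = -257814954/11341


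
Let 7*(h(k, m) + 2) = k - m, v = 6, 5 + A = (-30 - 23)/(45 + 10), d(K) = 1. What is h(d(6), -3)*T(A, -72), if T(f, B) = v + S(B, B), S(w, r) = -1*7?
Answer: 10/7 ≈ 1.4286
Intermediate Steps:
A = -328/55 (A = -5 + (-30 - 23)/(45 + 10) = -5 - 53/55 = -328/55 ≈ -5.9636)
S(w, r) = -7
T(f, B) = -1 (T(f, B) = 6 - 7 = -1)
h(k, m) = -2 - m/7 + k/7 (h(k, m) = -2 + (k - m)/7 = -2 + (-m/7 + k/7) = -2 - m/7 + k/7)
h(d(6), -3)*T(A, -72) = (-2 - 1/7*(-3) + (1/7)*1)*(-1) = (-2 + 3/7 + 1/7)*(-1) = -10/7*(-1) = 10/7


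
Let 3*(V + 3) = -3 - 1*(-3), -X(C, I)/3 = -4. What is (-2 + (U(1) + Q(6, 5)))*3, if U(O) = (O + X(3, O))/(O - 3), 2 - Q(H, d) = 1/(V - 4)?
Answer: -267/14 ≈ -19.071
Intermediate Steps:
X(C, I) = 12 (X(C, I) = -3*(-4) = 12)
V = -3 (V = -3 + (-3 - 1*(-3))/3 = -3 + (-3 + 3)/3 = -3 + (⅓)*0 = -3 + 0 = -3)
Q(H, d) = 15/7 (Q(H, d) = 2 - 1/(-3 - 4) = 2 - 1/(-7) = 2 - 1*(-⅐) = 2 + ⅐ = 15/7)
U(O) = (12 + O)/(-3 + O) (U(O) = (O + 12)/(O - 3) = (12 + O)/(-3 + O))
(-2 + (U(1) + Q(6, 5)))*3 = (-2 + ((12 + 1)/(-3 + 1) + 15/7))*3 = (-2 + (13/(-2) + 15/7))*3 = (-2 + (-½*13 + 15/7))*3 = (-2 + (-13/2 + 15/7))*3 = (-2 - 61/14)*3 = -89/14*3 = -267/14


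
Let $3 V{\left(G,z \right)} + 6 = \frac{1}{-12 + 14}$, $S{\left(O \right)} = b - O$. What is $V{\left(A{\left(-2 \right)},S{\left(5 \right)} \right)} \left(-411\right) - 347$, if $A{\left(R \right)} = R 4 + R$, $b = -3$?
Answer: $\frac{813}{2} \approx 406.5$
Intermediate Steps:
$A{\left(R \right)} = 5 R$ ($A{\left(R \right)} = 4 R + R = 5 R$)
$S{\left(O \right)} = -3 - O$
$V{\left(G,z \right)} = - \frac{11}{6}$ ($V{\left(G,z \right)} = -2 + \frac{1}{3 \left(-12 + 14\right)} = -2 + \frac{1}{3 \cdot 2} = -2 + \frac{1}{3} \cdot \frac{1}{2} = -2 + \frac{1}{6} = - \frac{11}{6}$)
$V{\left(A{\left(-2 \right)},S{\left(5 \right)} \right)} \left(-411\right) - 347 = \left(- \frac{11}{6}\right) \left(-411\right) - 347 = \frac{1507}{2} - 347 = \frac{813}{2}$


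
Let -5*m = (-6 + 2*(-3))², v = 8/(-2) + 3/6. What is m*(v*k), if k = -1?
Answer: -504/5 ≈ -100.80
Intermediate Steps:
v = -7/2 (v = 8*(-½) + 3*(⅙) = -4 + ½ = -7/2 ≈ -3.5000)
m = -144/5 (m = -(-6 + 2*(-3))²/5 = -(-6 - 6)²/5 = -⅕*(-12)² = -⅕*144 = -144/5 ≈ -28.800)
m*(v*k) = -(-504)*(-1)/5 = -144/5*7/2 = -504/5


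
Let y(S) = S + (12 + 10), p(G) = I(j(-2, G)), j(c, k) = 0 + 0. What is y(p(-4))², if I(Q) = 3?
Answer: 625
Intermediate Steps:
j(c, k) = 0
p(G) = 3
y(S) = 22 + S (y(S) = S + 22 = 22 + S)
y(p(-4))² = (22 + 3)² = 25² = 625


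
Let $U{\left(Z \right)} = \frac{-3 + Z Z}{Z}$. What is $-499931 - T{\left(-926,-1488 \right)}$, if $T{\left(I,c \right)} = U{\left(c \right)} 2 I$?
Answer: $- \frac{403707205}{124} \approx -3.2557 \cdot 10^{6}$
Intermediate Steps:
$U{\left(Z \right)} = \frac{-3 + Z^{2}}{Z}$
$T{\left(I,c \right)} = I \left(- \frac{6}{c} + 2 c\right)$ ($T{\left(I,c \right)} = \left(c - \frac{3}{c}\right) 2 I = \left(- \frac{6}{c} + 2 c\right) I = I \left(- \frac{6}{c} + 2 c\right)$)
$-499931 - T{\left(-926,-1488 \right)} = -499931 - 2 \left(-926\right) \frac{1}{-1488} \left(-3 + \left(-1488\right)^{2}\right) = -499931 - 2 \left(-926\right) \left(- \frac{1}{1488}\right) \left(-3 + 2214144\right) = -499931 - 2 \left(-926\right) \left(- \frac{1}{1488}\right) 2214141 = -499931 - \frac{341715761}{124} = - \frac{403707205}{124}$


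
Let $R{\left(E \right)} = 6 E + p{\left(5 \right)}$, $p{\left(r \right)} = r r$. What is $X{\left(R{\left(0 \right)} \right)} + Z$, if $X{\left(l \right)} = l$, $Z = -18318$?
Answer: $-18293$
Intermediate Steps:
$p{\left(r \right)} = r^{2}$
$R{\left(E \right)} = 25 + 6 E$ ($R{\left(E \right)} = 6 E + 5^{2} = 6 E + 25 = 25 + 6 E$)
$X{\left(R{\left(0 \right)} \right)} + Z = \left(25 + 6 \cdot 0\right) - 18318 = \left(25 + 0\right) - 18318 = 25 - 18318 = -18293$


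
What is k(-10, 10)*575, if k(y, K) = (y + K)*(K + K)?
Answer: 0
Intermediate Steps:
k(y, K) = 2*K*(K + y) (k(y, K) = (K + y)*(2*K) = 2*K*(K + y))
k(-10, 10)*575 = (2*10*(10 - 10))*575 = (2*10*0)*575 = 0*575 = 0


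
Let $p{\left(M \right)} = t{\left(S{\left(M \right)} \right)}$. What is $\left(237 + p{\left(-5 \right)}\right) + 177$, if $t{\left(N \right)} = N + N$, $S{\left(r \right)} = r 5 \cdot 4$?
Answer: $214$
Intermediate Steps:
$S{\left(r \right)} = 20 r$ ($S{\left(r \right)} = 5 r 4 = 20 r$)
$t{\left(N \right)} = 2 N$
$p{\left(M \right)} = 40 M$ ($p{\left(M \right)} = 2 \cdot 20 M = 40 M$)
$\left(237 + p{\left(-5 \right)}\right) + 177 = \left(237 + 40 \left(-5\right)\right) + 177 = \left(237 - 200\right) + 177 = 37 + 177 = 214$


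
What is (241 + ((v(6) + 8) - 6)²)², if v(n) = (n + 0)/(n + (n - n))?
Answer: 62500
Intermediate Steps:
v(n) = 1 (v(n) = n/(n + 0) = n/n = 1)
(241 + ((v(6) + 8) - 6)²)² = (241 + ((1 + 8) - 6)²)² = (241 + (9 - 6)²)² = (241 + 3²)² = (241 + 9)² = 250² = 62500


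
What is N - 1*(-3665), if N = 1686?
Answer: 5351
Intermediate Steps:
N - 1*(-3665) = 1686 - 1*(-3665) = 1686 + 3665 = 5351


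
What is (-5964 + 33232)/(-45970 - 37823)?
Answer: -1604/4929 ≈ -0.32542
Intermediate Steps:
(-5964 + 33232)/(-45970 - 37823) = 27268/(-83793) = 27268*(-1/83793) = -1604/4929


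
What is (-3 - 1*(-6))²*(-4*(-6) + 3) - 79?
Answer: 164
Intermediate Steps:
(-3 - 1*(-6))²*(-4*(-6) + 3) - 79 = (-3 + 6)²*(24 + 3) - 79 = 3²*27 - 79 = 9*27 - 79 = 243 - 79 = 164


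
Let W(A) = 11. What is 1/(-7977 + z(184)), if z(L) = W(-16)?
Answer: -1/7966 ≈ -0.00012553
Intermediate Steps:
z(L) = 11
1/(-7977 + z(184)) = 1/(-7977 + 11) = 1/(-7966) = -1/7966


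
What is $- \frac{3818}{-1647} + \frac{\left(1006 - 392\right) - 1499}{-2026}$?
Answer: $\frac{9192863}{3336822} \approx 2.755$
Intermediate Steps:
$- \frac{3818}{-1647} + \frac{\left(1006 - 392\right) - 1499}{-2026} = \left(-3818\right) \left(- \frac{1}{1647}\right) + \left(614 - 1499\right) \left(- \frac{1}{2026}\right) = \frac{3818}{1647} - - \frac{885}{2026} = \frac{3818}{1647} + \frac{885}{2026} = \frac{9192863}{3336822}$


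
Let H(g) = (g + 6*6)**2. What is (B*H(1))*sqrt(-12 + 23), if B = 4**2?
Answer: 21904*sqrt(11) ≈ 72647.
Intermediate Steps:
B = 16
H(g) = (36 + g)**2 (H(g) = (g + 36)**2 = (36 + g)**2)
(B*H(1))*sqrt(-12 + 23) = (16*(36 + 1)**2)*sqrt(-12 + 23) = (16*37**2)*sqrt(11) = (16*1369)*sqrt(11) = 21904*sqrt(11)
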